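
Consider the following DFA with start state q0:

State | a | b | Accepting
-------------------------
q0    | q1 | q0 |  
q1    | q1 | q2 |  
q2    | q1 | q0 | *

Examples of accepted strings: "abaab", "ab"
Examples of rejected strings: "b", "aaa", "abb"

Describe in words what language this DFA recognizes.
strings over {a,b} ending with 'ab'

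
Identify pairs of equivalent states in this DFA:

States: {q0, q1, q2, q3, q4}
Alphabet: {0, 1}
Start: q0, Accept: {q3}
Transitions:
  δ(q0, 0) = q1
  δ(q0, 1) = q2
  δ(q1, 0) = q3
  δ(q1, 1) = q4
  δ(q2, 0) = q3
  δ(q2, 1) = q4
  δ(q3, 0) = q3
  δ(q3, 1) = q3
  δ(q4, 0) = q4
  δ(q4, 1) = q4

Using the table-filling algorithm:
Round 0 – mark pairs where exactly one state is accepting: (q0,q3), (q1,q3), (q2,q3), (q3,q4)
Round 1 – newly marked: (q0,q1) [on 0: q1 vs q3, already marked]; (q0,q2) [on 0: q1 vs q3, already marked]; (q1,q4) [on 0: q3 vs q4, already marked]; (q2,q4) [on 0: q3 vs q4, already marked]
Round 2 – newly marked: (q0,q4) [on 0: q1 vs q4, already marked]
No further pairs can be marked.
(q1, q2) unmarked: δ(q1,0)=q3, δ(q2,0)=q3; δ(q1,1)=q4, δ(q2,1)=q4 → equivalent
Equivalent pairs: (q1, q2)

Final answer: Equivalent pairs: (q1, q2)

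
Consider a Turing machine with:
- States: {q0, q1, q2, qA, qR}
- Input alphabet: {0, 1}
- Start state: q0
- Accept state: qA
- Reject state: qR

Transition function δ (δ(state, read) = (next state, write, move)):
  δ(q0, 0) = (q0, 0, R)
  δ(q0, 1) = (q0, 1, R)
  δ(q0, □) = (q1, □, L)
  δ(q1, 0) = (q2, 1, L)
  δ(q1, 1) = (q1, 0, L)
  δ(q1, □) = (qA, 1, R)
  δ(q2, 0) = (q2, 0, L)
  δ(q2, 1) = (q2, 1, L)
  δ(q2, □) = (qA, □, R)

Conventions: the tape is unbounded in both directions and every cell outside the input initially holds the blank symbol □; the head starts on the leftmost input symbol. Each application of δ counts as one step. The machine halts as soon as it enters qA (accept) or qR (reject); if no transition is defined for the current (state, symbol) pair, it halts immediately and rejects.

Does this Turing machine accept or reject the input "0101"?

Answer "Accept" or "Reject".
Step 0: [q0]0101 (head at position 0)
Step 1: δ(q0, 0) = (q0, 0, R)  ⊢  0[q0]101 (head at position 1)
Step 2: δ(q0, 1) = (q0, 1, R)  ⊢  01[q0]01 (head at position 2)
Step 3: δ(q0, 0) = (q0, 0, R)  ⊢  010[q0]1 (head at position 3)
Step 4: δ(q0, 1) = (q0, 1, R)  ⊢  0101[q0]□ (head at position 4)
Step 5: δ(q0, □) = (q1, □, L)  ⊢  010[q1]1□ (head at position 3)
Step 6: δ(q1, 1) = (q1, 0, L)  ⊢  01[q1]00□ (head at position 2)
Step 7: δ(q1, 0) = (q2, 1, L)  ⊢  0[q2]110□ (head at position 1)
Step 8: δ(q2, 1) = (q2, 1, L)  ⊢  [q2]0110□ (head at position 0)
Step 9: δ(q2, 0) = (q2, 0, L)  ⊢  [q2]□0110□ (head at position -1)
Step 10: δ(q2, □) = (qA, □, R)  ⊢  □[qA]0110□ (head at position 0)
The machine is in qA, so it halts and accepts.

Final answer: Accept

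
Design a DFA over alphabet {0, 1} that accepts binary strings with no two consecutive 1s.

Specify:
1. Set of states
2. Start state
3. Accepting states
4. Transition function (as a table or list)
One valid DFA (any DFA recognizing the same language is acceptable):
States: {q0, q1, dead}
Start: q0
Accepting: {q0, q1}
Transitions (accepting states marked with *):
State | 0 | 1 | Accepting
-------------------------
q0    | q0 | q1 | *
q1    | q0 | dead | *
dead  | dead | dead |  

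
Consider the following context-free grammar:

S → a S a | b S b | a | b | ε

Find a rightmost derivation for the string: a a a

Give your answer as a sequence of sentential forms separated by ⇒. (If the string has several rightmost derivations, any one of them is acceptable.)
Start with S.
Step 1: the rightmost non-terminal is S; apply S → a S a:  a S a
Step 2: the rightmost non-terminal is S; apply S → a:  a a a

Final answer: S ⇒ a S a ⇒ a a a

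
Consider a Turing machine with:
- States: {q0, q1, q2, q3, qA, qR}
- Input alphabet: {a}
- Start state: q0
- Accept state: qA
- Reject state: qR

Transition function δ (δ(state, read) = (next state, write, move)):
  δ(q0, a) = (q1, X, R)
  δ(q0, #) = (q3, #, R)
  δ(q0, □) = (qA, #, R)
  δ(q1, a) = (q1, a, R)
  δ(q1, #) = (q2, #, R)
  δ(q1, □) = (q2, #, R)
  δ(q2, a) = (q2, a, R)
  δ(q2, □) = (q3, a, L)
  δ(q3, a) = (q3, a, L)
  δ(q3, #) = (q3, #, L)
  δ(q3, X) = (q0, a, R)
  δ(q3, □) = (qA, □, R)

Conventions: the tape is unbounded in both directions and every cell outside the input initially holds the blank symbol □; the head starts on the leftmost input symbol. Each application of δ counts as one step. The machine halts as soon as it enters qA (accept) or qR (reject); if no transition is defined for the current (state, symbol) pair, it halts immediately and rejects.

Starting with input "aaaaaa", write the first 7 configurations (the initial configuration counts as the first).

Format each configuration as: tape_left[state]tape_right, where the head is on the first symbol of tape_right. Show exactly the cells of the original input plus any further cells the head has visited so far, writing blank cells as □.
Step 0: [q0]aaaaaa (head at position 0)
Step 1: δ(q0, a) = (q1, X, R)  ⊢  X[q1]aaaaa (head at position 1)
Step 2: δ(q1, a) = (q1, a, R)  ⊢  Xa[q1]aaaa (head at position 2)
Step 3: δ(q1, a) = (q1, a, R)  ⊢  Xaa[q1]aaa (head at position 3)
Step 4: δ(q1, a) = (q1, a, R)  ⊢  Xaaa[q1]aa (head at position 4)
Step 5: δ(q1, a) = (q1, a, R)  ⊢  Xaaaa[q1]a (head at position 5)
Step 6: δ(q1, a) = (q1, a, R)  ⊢  Xaaaaa[q1]□ (head at position 6)

Final answer: [q0]aaaaaa ⊢ X[q1]aaaaa ⊢ Xa[q1]aaaa ⊢ Xaa[q1]aaa ⊢ Xaaa[q1]aa ⊢ Xaaaa[q1]a ⊢ Xaaaaa[q1]□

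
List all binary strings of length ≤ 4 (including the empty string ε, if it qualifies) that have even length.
Checking every binary string of length 0 to 4:
  Length 0: accepted: ε | rejected: (none)
  Length 1: accepted: (none) | rejected: 0, 1
  Length 2: accepted: 00, 01, 10, 11 | rejected: (none)
  Length 3: accepted: (none) | rejected: 000, 001, 010, 011, 100, 101, 110, 111
  Length 4: accepted: 0000, 0001, 0010, 0011, 0100, 0101, 0110, 0111, 1000, 1001, 1010, 1011, 1100, 1101, 1110, 1111 | rejected: (none)
Total: 21 string(s).

Final answer: ε, 00, 01, 10, 11, 0000, 0001, 0010, 0011, 0100, 0101, 0110, 0111, 1000, 1001, 1010, 1011, 1100, 1101, 1110, 1111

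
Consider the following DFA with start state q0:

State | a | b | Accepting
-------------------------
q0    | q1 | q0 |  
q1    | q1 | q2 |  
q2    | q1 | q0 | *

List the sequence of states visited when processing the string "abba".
q0 → q1 → q2 → q0 → q1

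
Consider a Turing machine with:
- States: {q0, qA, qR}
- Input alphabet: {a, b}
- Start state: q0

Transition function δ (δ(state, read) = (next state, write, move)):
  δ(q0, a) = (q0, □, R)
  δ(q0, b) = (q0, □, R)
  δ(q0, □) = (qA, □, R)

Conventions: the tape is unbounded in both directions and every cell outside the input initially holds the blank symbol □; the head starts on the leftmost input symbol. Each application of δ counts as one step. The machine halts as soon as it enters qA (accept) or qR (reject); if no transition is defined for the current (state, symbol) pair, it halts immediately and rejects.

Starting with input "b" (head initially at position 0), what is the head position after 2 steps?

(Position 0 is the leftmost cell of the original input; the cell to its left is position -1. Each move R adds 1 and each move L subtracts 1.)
Step 0: [q0]b (head at position 0)
Step 1: δ(q0, b) = (q0, □, R)  ⊢  □[q0]□ (head at position 1)
Step 2: δ(q0, □) = (qA, □, R)  ⊢  □□[qA]□ (head at position 2)
Head position after 2 steps: 2

Final answer: Position 2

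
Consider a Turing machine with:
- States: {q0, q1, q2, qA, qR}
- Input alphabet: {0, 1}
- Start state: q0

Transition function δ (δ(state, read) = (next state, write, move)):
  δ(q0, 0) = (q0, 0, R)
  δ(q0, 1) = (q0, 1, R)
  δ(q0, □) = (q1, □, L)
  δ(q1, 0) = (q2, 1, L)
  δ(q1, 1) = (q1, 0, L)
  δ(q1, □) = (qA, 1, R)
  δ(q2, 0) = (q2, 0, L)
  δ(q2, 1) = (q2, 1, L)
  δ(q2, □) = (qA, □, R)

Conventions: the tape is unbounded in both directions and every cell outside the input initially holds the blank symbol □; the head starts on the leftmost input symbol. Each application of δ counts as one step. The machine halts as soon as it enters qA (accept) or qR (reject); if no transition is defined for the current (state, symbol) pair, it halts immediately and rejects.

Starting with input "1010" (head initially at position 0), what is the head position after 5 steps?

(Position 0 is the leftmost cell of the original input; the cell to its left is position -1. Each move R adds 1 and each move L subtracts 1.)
Step 0: [q0]1010 (head at position 0)
Step 1: δ(q0, 1) = (q0, 1, R)  ⊢  1[q0]010 (head at position 1)
Step 2: δ(q0, 0) = (q0, 0, R)  ⊢  10[q0]10 (head at position 2)
Step 3: δ(q0, 1) = (q0, 1, R)  ⊢  101[q0]0 (head at position 3)
Step 4: δ(q0, 0) = (q0, 0, R)  ⊢  1010[q0]□ (head at position 4)
Step 5: δ(q0, □) = (q1, □, L)  ⊢  101[q1]0□ (head at position 3)
Head position after 5 steps: 3

Final answer: Position 3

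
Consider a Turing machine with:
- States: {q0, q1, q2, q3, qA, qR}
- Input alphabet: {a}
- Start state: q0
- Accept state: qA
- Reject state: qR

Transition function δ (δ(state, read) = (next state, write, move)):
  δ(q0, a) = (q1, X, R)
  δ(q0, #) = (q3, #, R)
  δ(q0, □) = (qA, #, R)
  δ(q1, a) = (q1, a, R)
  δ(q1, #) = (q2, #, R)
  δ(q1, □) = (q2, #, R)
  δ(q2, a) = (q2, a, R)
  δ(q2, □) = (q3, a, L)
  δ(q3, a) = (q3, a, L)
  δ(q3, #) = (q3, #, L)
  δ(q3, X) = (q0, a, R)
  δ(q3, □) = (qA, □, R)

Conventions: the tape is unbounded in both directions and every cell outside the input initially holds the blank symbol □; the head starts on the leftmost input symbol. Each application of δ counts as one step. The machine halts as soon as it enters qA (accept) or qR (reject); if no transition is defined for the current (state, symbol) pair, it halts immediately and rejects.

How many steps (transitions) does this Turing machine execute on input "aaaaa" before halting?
Trace (configuration after each step, as tape_left[state]tape_right with head position):
Step 0: [q0]aaaaa (head at position 0)
Step 1: X[q1]aaaa (head 1)
Step 2: Xa[q1]aaa (head 2)
Step 3: Xaa[q1]aa (head 3)
Step 4: Xaaa[q1]a (head 4)
Step 5: Xaaaa[q1]□ (head 5)
Step 6: Xaaaa#[q2]□ (head 6)
Step 7: Xaaaa[q3]#a (head 5)
Step 8: Xaaa[q3]a#a (head 4)
Step 9: Xaa[q3]aa#a (head 3)
Step 10: Xa[q3]aaa#a (head 2)
Step 11: X[q3]aaaa#a (head 1)
Step 12: [q3]Xaaaa#a (head 0)
Step 13: a[q0]aaaa#a (head 1)
Step 14: aX[q1]aaa#a (head 2)
Step 15: aXa[q1]aa#a (head 3)
Step 16: aXaa[q1]a#a (head 4)
Step 17: aXaaa[q1]#a (head 5)
Step 18: aXaaa#[q2]a (head 6)
Step 19: aXaaa#a[q2]□ (head 7)
Step 20: aXaaa#[q3]aa (head 6)
Step 21: aXaaa[q3]#aa (head 5)
Step 22: aXaa[q3]a#aa (head 4)
Step 23: aXa[q3]aa#aa (head 3)
Step 24: aX[q3]aaa#aa (head 2)
Step 25: a[q3]Xaaa#aa (head 1)
Step 26: aa[q0]aaa#aa (head 2)
Step 27: aaX[q1]aa#aa (head 3)
Step 28: aaXa[q1]a#aa (head 4)
Step 29: aaXaa[q1]#aa (head 5)
Step 30: aaXaa#[q2]aa (head 6)
Step 31: aaXaa#a[q2]a (head 7)
Step 32: aaXaa#aa[q2]□ (head 8)
Step 33: aaXaa#a[q3]aa (head 7)
Step 34: aaXaa#[q3]aaa (head 6)
Step 35: aaXaa[q3]#aaa (head 5)
Step 36: aaXa[q3]a#aaa (head 4)
Step 37: aaX[q3]aa#aaa (head 3)
Step 38: aa[q3]Xaa#aaa (head 2)
Step 39: aaa[q0]aa#aaa (head 3)
Step 40: aaaX[q1]a#aaa (head 4)
Step 41: aaaXa[q1]#aaa (head 5)
Step 42: aaaXa#[q2]aaa (head 6)
Step 43: aaaXa#a[q2]aa (head 7)
Step 44: aaaXa#aa[q2]a (head 8)
Step 45: aaaXa#aaa[q2]□ (head 9)
Step 46: aaaXa#aa[q3]aa (head 8)
Step 47: aaaXa#a[q3]aaa (head 7)
Step 48: aaaXa#[q3]aaaa (head 6)
Step 49: aaaXa[q3]#aaaa (head 5)
Step 50: aaaX[q3]a#aaaa (head 4)
Step 51: aaa[q3]Xa#aaaa (head 3)
Step 52: aaaa[q0]a#aaaa (head 4)
Step 53: aaaaX[q1]#aaaa (head 5)
Step 54: aaaaX#[q2]aaaa (head 6)
Step 55: aaaaX#a[q2]aaa (head 7)
Step 56: aaaaX#aa[q2]aa (head 8)
Step 57: aaaaX#aaa[q2]a (head 9)
Step 58: aaaaX#aaaa[q2]□ (head 10)
Step 59: aaaaX#aaa[q3]aa (head 9)
Step 60: aaaaX#aa[q3]aaa (head 8)
Step 61: aaaaX#a[q3]aaaa (head 7)
Step 62: aaaaX#[q3]aaaaa (head 6)
Step 63: aaaaX[q3]#aaaaa (head 5)
Step 64: aaaa[q3]X#aaaaa (head 4)
Step 65: aaaaa[q0]#aaaaa (head 5)
Step 66: aaaaa#[q3]aaaaa (head 6)
Step 67: aaaaa[q3]#aaaaa (head 5)
Step 68: aaaa[q3]a#aaaaa (head 4)
Step 69: aaa[q3]aa#aaaaa (head 3)
Step 70: aa[q3]aaa#aaaaa (head 2)
Step 71: a[q3]aaaa#aaaaa (head 1)
Step 72: [q3]aaaaa#aaaaa (head 0)
Step 73: [q3]□aaaaa#aaaaa (head -1)
Step 74: □[qA]aaaaa#aaaaa (head 0)
The machine is in qA, so it halts and accepts.
Number of transitions executed: 74.

Final answer: 74 steps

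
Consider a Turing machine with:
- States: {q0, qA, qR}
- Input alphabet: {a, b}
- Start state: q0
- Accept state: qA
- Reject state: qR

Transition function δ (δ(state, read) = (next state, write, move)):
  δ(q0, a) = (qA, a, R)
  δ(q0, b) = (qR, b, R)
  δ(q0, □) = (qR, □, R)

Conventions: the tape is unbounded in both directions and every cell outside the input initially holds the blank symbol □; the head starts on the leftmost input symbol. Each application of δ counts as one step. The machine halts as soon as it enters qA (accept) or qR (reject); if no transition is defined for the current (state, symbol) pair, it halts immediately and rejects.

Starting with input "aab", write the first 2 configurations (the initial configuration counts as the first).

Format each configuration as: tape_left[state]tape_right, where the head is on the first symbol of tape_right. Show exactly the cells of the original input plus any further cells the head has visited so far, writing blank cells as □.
Step 0: [q0]aab (head at position 0)
Step 1: δ(q0, a) = (qA, a, R)  ⊢  a[qA]ab (head at position 1)

Final answer: [q0]aab ⊢ a[qA]ab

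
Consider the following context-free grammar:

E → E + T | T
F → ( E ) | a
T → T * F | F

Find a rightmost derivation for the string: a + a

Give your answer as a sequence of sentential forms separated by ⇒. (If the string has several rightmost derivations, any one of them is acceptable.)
Start with E.
Step 1: the rightmost non-terminal is E; apply E → E + T:  E + T
Step 2: the rightmost non-terminal is T; apply T → F:  E + F
Step 3: the rightmost non-terminal is F; apply F → a:  E + a
Step 4: the rightmost non-terminal is E; apply E → T:  T + a
Step 5: the rightmost non-terminal is T; apply T → F:  F + a
Step 6: the rightmost non-terminal is F; apply F → a:  a + a

Final answer: E ⇒ E + T ⇒ E + F ⇒ E + a ⇒ T + a ⇒ F + a ⇒ a + a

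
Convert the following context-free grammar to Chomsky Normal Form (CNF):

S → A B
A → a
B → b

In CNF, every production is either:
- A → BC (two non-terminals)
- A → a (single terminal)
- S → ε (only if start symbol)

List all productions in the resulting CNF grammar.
The grammar has no ε-productions or unit productions to eliminate.
S → A B is already in CNF (two non-terminals) – keep it.
A → a is already in CNF (single terminal) – keep it.
B → b is already in CNF (single terminal) – keep it.
Resulting CNF grammar (3 productions): A → a; B → b; S → A B

Final answer: A → a; B → b; S → A B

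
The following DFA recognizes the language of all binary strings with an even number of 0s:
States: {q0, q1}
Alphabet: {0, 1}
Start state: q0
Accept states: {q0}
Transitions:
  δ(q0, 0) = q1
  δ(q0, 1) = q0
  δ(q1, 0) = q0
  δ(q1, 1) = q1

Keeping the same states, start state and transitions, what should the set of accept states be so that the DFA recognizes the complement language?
The DFA is complete (every state has a transition on every symbol), so the complement
is recognized by the same DFA with accepting and non-accepting states swapped.
Original accept states: {q0}
Complement accept states = All states - Original accept states
= {q0, q1} - {q0}
= {q1}
Complement language: strings with an ODD number of 0s

Final answer: {q1}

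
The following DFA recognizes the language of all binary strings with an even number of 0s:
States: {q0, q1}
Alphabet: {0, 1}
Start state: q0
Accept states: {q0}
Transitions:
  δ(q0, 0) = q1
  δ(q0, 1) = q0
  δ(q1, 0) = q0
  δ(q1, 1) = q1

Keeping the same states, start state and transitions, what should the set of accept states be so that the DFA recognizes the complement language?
The DFA is complete (every state has a transition on every symbol), so the complement
is recognized by the same DFA with accepting and non-accepting states swapped.
Original accept states: {q0}
Complement accept states = All states - Original accept states
= {q0, q1} - {q0}
= {q1}
Complement language: strings with an ODD number of 0s

Final answer: {q1}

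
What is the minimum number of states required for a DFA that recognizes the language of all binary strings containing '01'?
Language: binary strings containing '01'
Lower bound (Myhill–Nerode): the prefixes ε, 0, 01 are pairwise distinguishable:
  ε vs 01: suffix ε distinguishes them (ε is rejected, 01 is accepted)
  0 vs 01: suffix ε distinguishes them (0 is rejected, 01 is accepted)
  ε vs 0: suffix 1 distinguishes them (ε·1 = 1 is rejected, 0·1 = 01 is accepted)
So any DFA needs at least 3 states.
Upper bound: a DFA with 3 states exists (one state per class above: 'no progress', 'last symbol 0', and 'seen 01' (accepting sink)).
Minimum states: 3

Final answer: 3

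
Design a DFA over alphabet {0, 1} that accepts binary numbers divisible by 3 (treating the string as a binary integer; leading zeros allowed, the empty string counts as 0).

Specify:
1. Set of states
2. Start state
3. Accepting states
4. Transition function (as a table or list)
One valid DFA (any DFA recognizing the same language is acceptable):
States: {q0, q1, q2}
Start: q0
Accepting: {q0}
Transitions (accepting states marked with *):
State | 0 | 1 | Accepting
-------------------------
q0    | q0 | q1 | *
q1    | q2 | q0 |  
q2    | q1 | q2 |  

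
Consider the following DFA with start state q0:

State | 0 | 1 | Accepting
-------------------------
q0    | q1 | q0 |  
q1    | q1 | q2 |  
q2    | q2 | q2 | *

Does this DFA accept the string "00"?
Start in q0.
Read '0': q0 → q1
Read '0': q1 → q1
Final state q1 is not accepting, so the string is rejected.

Final answer: No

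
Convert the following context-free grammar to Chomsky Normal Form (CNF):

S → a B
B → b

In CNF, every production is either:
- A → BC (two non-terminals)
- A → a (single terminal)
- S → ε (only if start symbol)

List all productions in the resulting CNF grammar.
The grammar has no ε-productions or unit productions to eliminate.
S → a B has terminal a in a right-hand side of length ≥ 2: introduce T_a → a and use T_a in place of a.
B → b is already in CNF (single terminal) – keep it.
S → a B becomes S → T_a B.
Resulting CNF grammar (3 productions): T_a → a; B → b; S → T_a B

Final answer: T_a → a; B → b; S → T_a B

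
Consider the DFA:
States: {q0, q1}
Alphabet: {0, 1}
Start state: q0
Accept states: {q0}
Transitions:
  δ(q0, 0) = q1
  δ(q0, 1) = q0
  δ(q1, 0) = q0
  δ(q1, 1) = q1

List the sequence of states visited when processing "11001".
Starting at q0
Read '1': q0 -> q0
Read '1': q0 -> q0
Read '0': q0 -> q1
Read '0': q1 -> q0
Read '1': q0 -> q0

Final answer: q0 -> q0 -> q0 -> q1 -> q0 -> q0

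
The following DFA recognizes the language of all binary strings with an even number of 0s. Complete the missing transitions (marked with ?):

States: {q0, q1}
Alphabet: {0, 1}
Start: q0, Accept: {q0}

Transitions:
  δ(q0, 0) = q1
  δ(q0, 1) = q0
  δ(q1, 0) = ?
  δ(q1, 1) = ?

What each state remembers (consistent with the given transitions and accept states):
  q0: an even number of 0s has been read so far
  q1: an odd number of 0s has been read so far
Filling in the missing entries:
  δ(q1, 0): in q1 (an odd number of 0s has been read so far), after reading 0 we have: an even number of 0s has been read so far → q0
  δ(q1, 1): in q1 (an odd number of 0s has been read so far), after reading 1 we have: an odd number of 0s has been read so far → q1

Final answer: δ(q1, 0) = q0; δ(q1, 1) = q1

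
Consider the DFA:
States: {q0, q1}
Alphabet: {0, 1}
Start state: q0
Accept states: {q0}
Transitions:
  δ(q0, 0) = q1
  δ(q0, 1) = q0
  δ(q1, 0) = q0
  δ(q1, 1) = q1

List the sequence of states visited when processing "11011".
Starting at q0
Read '1': q0 -> q0
Read '1': q0 -> q0
Read '0': q0 -> q1
Read '1': q1 -> q1
Read '1': q1 -> q1

Final answer: q0 -> q0 -> q0 -> q1 -> q1 -> q1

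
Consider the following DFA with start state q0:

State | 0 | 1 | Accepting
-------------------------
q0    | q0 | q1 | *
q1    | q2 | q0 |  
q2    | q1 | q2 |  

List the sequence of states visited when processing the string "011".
q0 → q0 → q1 → q0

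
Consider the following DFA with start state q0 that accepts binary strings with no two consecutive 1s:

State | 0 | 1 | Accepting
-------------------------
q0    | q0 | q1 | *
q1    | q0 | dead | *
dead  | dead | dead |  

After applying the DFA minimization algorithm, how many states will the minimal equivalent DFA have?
All 3 states are reachable from q0, so none can be removed as unreachable.
Table-filling: first mark every (accepting, non-accepting) pair as distinguishable (accepting: {q0, q1}; non-accepting: {dead}).
Round 1: (q0, q1) on '1' go to q1 and dead, already distinguishable → mark.
Every pair of states is distinguishable, so the DFA is already minimal.
Equivalence classes: {q0}, {q1}, {dead} → 3 states.

Final answer: 3 states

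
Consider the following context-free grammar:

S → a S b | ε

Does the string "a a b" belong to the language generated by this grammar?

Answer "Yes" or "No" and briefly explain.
Every derivation applies S → a S b some number n of times and then S → ε, producing a^n b^n with equally many a's and b's. The string a a b has two a's but only one b, so it cannot be derived.

Final answer: No - no valid derivation exists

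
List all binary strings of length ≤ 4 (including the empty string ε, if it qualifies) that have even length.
Checking every binary string of length 0 to 4:
  Length 0: accepted: ε | rejected: (none)
  Length 1: accepted: (none) | rejected: 0, 1
  Length 2: accepted: 00, 01, 10, 11 | rejected: (none)
  Length 3: accepted: (none) | rejected: 000, 001, 010, 011, 100, 101, 110, 111
  Length 4: accepted: 0000, 0001, 0010, 0011, 0100, 0101, 0110, 0111, 1000, 1001, 1010, 1011, 1100, 1101, 1110, 1111 | rejected: (none)
Total: 21 string(s).

Final answer: ε, 00, 01, 10, 11, 0000, 0001, 0010, 0011, 0100, 0101, 0110, 0111, 1000, 1001, 1010, 1011, 1100, 1101, 1110, 1111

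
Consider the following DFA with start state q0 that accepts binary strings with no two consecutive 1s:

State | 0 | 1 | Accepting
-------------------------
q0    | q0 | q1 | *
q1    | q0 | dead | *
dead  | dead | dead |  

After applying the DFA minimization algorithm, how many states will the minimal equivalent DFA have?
All 3 states are reachable from q0, so none can be removed as unreachable.
Table-filling: first mark every (accepting, non-accepting) pair as distinguishable (accepting: {q0, q1}; non-accepting: {dead}).
Round 1: (q0, q1) on '1' go to q1 and dead, already distinguishable → mark.
Every pair of states is distinguishable, so the DFA is already minimal.
Equivalence classes: {q0}, {q1}, {dead} → 3 states.

Final answer: 3 states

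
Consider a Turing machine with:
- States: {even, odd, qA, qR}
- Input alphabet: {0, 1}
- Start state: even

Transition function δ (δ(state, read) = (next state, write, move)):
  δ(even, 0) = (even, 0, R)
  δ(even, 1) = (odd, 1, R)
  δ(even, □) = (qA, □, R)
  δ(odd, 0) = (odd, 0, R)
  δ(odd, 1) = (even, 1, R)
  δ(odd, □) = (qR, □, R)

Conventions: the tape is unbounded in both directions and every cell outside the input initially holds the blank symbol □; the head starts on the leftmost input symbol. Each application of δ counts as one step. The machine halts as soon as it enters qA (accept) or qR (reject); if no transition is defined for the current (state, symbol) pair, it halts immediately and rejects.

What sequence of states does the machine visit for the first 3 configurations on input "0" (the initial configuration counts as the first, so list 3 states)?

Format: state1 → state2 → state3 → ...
Step 0: [even]0 (head at position 0)
Step 1: δ(even, 0) = (even, 0, R)  ⊢  0[even]□ (head at position 1)
Step 2: δ(even, □) = (qA, □, R)  ⊢  0□[qA]□ (head at position 2)
Reading off the states of these 3 configurations: even → even → qA

Final answer: even → even → qA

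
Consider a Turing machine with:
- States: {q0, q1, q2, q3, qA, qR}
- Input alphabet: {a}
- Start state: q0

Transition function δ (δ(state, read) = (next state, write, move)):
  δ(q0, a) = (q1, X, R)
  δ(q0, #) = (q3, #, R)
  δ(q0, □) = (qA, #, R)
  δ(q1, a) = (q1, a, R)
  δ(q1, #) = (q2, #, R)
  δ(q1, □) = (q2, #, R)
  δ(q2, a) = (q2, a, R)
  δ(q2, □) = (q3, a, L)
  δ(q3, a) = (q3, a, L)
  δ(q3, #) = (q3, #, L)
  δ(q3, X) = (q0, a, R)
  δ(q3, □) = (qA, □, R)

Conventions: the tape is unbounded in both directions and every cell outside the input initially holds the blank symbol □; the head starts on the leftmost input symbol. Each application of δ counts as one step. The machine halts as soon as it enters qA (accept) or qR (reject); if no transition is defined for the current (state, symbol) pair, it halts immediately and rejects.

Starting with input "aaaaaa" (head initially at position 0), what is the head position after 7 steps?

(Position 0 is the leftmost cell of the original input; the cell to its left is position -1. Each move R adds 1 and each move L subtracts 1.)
Step 0: [q0]aaaaaa (head at position 0)
Step 1: δ(q0, a) = (q1, X, R)  ⊢  X[q1]aaaaa (head at position 1)
Step 2: δ(q1, a) = (q1, a, R)  ⊢  Xa[q1]aaaa (head at position 2)
Step 3: δ(q1, a) = (q1, a, R)  ⊢  Xaa[q1]aaa (head at position 3)
Step 4: δ(q1, a) = (q1, a, R)  ⊢  Xaaa[q1]aa (head at position 4)
Step 5: δ(q1, a) = (q1, a, R)  ⊢  Xaaaa[q1]a (head at position 5)
Step 6: δ(q1, a) = (q1, a, R)  ⊢  Xaaaaa[q1]□ (head at position 6)
Step 7: δ(q1, □) = (q2, #, R)  ⊢  Xaaaaa#[q2]□ (head at position 7)
Head position after 7 steps: 7

Final answer: Position 7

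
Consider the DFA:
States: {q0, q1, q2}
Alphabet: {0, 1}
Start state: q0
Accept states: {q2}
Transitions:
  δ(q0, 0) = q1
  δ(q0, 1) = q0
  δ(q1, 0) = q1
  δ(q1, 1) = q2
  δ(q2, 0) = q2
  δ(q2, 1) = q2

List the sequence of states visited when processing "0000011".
Starting at q0
Read '0': q0 -> q1
Read '0': q1 -> q1
Read '0': q1 -> q1
Read '0': q1 -> q1
Read '0': q1 -> q1
Read '1': q1 -> q2
Read '1': q2 -> q2

Final answer: q0 -> q1 -> q1 -> q1 -> q1 -> q1 -> q2 -> q2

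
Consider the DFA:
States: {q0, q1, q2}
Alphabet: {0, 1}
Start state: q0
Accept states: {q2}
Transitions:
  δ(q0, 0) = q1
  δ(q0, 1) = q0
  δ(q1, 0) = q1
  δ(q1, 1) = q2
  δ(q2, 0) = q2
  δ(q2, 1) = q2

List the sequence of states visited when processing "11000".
Starting at q0
Read '1': q0 -> q0
Read '1': q0 -> q0
Read '0': q0 -> q1
Read '0': q1 -> q1
Read '0': q1 -> q1

Final answer: q0 -> q0 -> q0 -> q1 -> q1 -> q1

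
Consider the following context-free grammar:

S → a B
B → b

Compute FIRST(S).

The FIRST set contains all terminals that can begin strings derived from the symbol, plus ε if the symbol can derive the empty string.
S has the single production S → a B, whose right-hand side begins with the terminal a. So FIRST(S) = {a}.

Final answer: {a}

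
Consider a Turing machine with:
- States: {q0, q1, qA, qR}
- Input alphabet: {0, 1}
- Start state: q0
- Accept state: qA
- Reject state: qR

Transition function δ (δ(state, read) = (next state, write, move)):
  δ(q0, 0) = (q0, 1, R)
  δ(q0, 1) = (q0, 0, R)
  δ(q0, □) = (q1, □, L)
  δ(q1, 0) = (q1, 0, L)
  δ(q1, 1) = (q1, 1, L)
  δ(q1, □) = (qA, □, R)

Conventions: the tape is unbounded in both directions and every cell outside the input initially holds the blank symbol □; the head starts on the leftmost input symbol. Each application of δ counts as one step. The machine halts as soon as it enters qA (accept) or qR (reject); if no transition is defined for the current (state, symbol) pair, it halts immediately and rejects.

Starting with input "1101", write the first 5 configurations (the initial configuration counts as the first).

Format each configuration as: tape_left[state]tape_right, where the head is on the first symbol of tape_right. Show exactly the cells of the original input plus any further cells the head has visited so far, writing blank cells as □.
Step 0: [q0]1101 (head at position 0)
Step 1: δ(q0, 1) = (q0, 0, R)  ⊢  0[q0]101 (head at position 1)
Step 2: δ(q0, 1) = (q0, 0, R)  ⊢  00[q0]01 (head at position 2)
Step 3: δ(q0, 0) = (q0, 1, R)  ⊢  001[q0]1 (head at position 3)
Step 4: δ(q0, 1) = (q0, 0, R)  ⊢  0010[q0]□ (head at position 4)

Final answer: [q0]1101 ⊢ 0[q0]101 ⊢ 00[q0]01 ⊢ 001[q0]1 ⊢ 0010[q0]□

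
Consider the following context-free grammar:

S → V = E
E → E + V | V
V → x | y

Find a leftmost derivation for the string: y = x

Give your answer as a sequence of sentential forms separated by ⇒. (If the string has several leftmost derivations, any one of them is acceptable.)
Start with S.
Step 1: the leftmost non-terminal is S; apply S → V = E:  V = E
Step 2: the leftmost non-terminal is V; apply V → y:  y = E
Step 3: the leftmost non-terminal is E; apply E → V:  y = V
Step 4: the leftmost non-terminal is V; apply V → x:  y = x

Final answer: S ⇒ V = E ⇒ y = E ⇒ y = V ⇒ y = x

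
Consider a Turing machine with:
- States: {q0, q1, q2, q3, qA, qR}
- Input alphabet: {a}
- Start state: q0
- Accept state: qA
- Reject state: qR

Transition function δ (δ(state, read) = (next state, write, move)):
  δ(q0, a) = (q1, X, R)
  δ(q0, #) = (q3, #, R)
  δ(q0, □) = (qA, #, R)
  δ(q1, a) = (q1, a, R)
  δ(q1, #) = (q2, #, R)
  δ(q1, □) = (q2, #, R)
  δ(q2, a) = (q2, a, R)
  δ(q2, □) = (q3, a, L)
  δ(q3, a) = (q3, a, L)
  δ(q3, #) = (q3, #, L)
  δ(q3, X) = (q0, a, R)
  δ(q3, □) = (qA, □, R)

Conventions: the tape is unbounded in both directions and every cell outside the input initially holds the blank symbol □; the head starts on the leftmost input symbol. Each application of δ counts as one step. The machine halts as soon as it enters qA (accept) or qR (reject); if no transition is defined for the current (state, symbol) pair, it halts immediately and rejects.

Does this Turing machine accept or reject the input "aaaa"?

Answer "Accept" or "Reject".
Trace (configuration after each step, as tape_left[state]tape_right with head position):
Step 0: [q0]aaaa (head at position 0)
Step 1: X[q1]aaa (head 1)
Step 2: Xa[q1]aa (head 2)
Step 3: Xaa[q1]a (head 3)
Step 4: Xaaa[q1]□ (head 4)
Step 5: Xaaa#[q2]□ (head 5)
Step 6: Xaaa[q3]#a (head 4)
Step 7: Xaa[q3]a#a (head 3)
Step 8: Xa[q3]aa#a (head 2)
Step 9: X[q3]aaa#a (head 1)
Step 10: [q3]Xaaa#a (head 0)
Step 11: a[q0]aaa#a (head 1)
Step 12: aX[q1]aa#a (head 2)
Step 13: aXa[q1]a#a (head 3)
Step 14: aXaa[q1]#a (head 4)
Step 15: aXaa#[q2]a (head 5)
Step 16: aXaa#a[q2]□ (head 6)
Step 17: aXaa#[q3]aa (head 5)
Step 18: aXaa[q3]#aa (head 4)
Step 19: aXa[q3]a#aa (head 3)
Step 20: aX[q3]aa#aa (head 2)
Step 21: a[q3]Xaa#aa (head 1)
Step 22: aa[q0]aa#aa (head 2)
Step 23: aaX[q1]a#aa (head 3)
Step 24: aaXa[q1]#aa (head 4)
Step 25: aaXa#[q2]aa (head 5)
Step 26: aaXa#a[q2]a (head 6)
Step 27: aaXa#aa[q2]□ (head 7)
Step 28: aaXa#a[q3]aa (head 6)
Step 29: aaXa#[q3]aaa (head 5)
Step 30: aaXa[q3]#aaa (head 4)
Step 31: aaX[q3]a#aaa (head 3)
Step 32: aa[q3]Xa#aaa (head 2)
Step 33: aaa[q0]a#aaa (head 3)
Step 34: aaaX[q1]#aaa (head 4)
Step 35: aaaX#[q2]aaa (head 5)
Step 36: aaaX#a[q2]aa (head 6)
Step 37: aaaX#aa[q2]a (head 7)
Step 38: aaaX#aaa[q2]□ (head 8)
Step 39: aaaX#aa[q3]aa (head 7)
Step 40: aaaX#a[q3]aaa (head 6)
Step 41: aaaX#[q3]aaaa (head 5)
Step 42: aaaX[q3]#aaaa (head 4)
Step 43: aaa[q3]X#aaaa (head 3)
Step 44: aaaa[q0]#aaaa (head 4)
Step 45: aaaa#[q3]aaaa (head 5)
Step 46: aaaa[q3]#aaaa (head 4)
Step 47: aaa[q3]a#aaaa (head 3)
Step 48: aa[q3]aa#aaaa (head 2)
Step 49: a[q3]aaa#aaaa (head 1)
Step 50: [q3]aaaa#aaaa (head 0)
Step 51: [q3]□aaaa#aaaa (head -1)
Step 52: □[qA]aaaa#aaaa (head 0)
The machine is in qA, so it halts and accepts.

Final answer: Accept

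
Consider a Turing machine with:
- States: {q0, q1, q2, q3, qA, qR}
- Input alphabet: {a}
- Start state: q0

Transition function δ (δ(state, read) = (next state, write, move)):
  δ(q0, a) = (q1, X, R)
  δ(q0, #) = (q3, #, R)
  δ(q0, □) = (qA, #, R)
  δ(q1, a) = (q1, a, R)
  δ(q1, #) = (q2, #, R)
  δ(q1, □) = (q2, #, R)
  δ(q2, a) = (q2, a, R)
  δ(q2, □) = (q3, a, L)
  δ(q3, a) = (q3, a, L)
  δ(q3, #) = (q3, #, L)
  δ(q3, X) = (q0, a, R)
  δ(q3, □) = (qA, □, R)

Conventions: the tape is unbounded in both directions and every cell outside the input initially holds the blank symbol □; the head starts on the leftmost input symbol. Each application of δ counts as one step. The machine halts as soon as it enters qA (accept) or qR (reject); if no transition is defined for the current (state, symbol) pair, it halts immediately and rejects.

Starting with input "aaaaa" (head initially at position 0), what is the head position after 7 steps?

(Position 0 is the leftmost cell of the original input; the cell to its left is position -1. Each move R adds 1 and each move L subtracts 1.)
Step 0: [q0]aaaaa (head at position 0)
Step 1: δ(q0, a) = (q1, X, R)  ⊢  X[q1]aaaa (head at position 1)
Step 2: δ(q1, a) = (q1, a, R)  ⊢  Xa[q1]aaa (head at position 2)
Step 3: δ(q1, a) = (q1, a, R)  ⊢  Xaa[q1]aa (head at position 3)
Step 4: δ(q1, a) = (q1, a, R)  ⊢  Xaaa[q1]a (head at position 4)
Step 5: δ(q1, a) = (q1, a, R)  ⊢  Xaaaa[q1]□ (head at position 5)
Step 6: δ(q1, □) = (q2, #, R)  ⊢  Xaaaa#[q2]□ (head at position 6)
Step 7: δ(q2, □) = (q3, a, L)  ⊢  Xaaaa[q3]#a (head at position 5)
Head position after 7 steps: 5

Final answer: Position 5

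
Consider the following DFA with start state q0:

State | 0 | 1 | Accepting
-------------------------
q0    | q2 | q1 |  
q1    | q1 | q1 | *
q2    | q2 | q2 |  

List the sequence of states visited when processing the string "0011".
q0 → q2 → q2 → q2 → q2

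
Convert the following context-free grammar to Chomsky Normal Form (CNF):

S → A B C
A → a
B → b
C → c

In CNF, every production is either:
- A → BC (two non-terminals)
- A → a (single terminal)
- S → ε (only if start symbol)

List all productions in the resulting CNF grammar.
The grammar has no ε-productions or unit productions to eliminate.
A → a is already in CNF (single terminal) – keep it.
B → b is already in CNF (single terminal) – keep it.
C → c is already in CNF (single terminal) – keep it.
S → A B C has 3 symbols on the right: break it into binary productions S → A X0, X0 → B C.
Resulting CNF grammar (5 productions): A → a; B → b; C → c; S → A X0; X0 → B C

Final answer: A → a; B → b; C → c; S → A X0; X0 → B C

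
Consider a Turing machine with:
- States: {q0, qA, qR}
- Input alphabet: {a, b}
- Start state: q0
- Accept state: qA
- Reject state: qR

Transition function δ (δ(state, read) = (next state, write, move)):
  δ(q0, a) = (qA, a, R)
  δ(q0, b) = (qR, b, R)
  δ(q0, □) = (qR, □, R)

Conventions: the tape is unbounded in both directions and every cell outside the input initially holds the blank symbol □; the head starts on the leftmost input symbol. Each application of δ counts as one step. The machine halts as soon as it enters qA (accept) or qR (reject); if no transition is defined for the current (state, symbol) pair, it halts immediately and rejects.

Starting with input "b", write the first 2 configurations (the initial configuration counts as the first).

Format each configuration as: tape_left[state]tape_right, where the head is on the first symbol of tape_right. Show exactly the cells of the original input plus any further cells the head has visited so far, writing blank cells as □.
Step 0: [q0]b (head at position 0)
Step 1: δ(q0, b) = (qR, b, R)  ⊢  b[qR]□ (head at position 1)

Final answer: [q0]b ⊢ b[qR]□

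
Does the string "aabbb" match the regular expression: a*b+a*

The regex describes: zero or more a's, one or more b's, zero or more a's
Yes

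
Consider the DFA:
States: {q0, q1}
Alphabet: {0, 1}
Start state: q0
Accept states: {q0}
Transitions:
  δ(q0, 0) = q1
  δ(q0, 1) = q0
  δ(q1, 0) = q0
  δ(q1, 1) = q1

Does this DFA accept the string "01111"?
Processing string "01111":
  q0 --0--> q1
  q1 --1--> q1
  q1 --1--> q1
  q1 --1--> q1
  q1 --1--> q1
Final state: q1
Accept states: {q0}
q1 is not an accept state, so the string is rejected.

Final answer: No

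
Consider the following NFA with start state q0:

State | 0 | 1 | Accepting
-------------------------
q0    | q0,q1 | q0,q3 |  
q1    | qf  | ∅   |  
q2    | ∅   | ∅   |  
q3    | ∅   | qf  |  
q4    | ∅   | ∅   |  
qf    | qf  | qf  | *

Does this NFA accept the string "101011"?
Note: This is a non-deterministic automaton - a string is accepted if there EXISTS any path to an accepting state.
Track the set of states the NFA could be in: start {q0}
Read '1': {q0} → {q0, q3}
Read '0': {q0, q3} → {q0, q1}
Read '1': {q0, q1} → {q0, q3}
Read '0': {q0, q3} → {q0, q1}
Read '1': {q0, q1} → {q0, q3}
Read '1': {q0, q3} → {q0, q3, qf}
Final set {q0, q3, qf} contains accepting state(s) {qf} → accepted.

Final answer: Yes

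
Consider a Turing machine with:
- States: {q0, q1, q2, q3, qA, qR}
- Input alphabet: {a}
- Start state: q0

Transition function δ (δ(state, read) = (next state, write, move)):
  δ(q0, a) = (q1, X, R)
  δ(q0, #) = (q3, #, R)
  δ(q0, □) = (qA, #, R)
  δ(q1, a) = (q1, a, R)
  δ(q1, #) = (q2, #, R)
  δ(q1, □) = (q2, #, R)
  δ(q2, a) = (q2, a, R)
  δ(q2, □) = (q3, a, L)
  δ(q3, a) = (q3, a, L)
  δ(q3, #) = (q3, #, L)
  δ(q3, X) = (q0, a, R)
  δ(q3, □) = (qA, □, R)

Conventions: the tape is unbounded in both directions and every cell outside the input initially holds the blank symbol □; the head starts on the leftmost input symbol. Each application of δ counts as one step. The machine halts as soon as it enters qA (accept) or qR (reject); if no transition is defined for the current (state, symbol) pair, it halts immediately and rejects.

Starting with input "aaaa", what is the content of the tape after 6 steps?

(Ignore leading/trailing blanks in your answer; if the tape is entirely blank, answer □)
Step 0: [q0]aaaa (head at position 0)
Step 1: δ(q0, a) = (q1, X, R)  ⊢  X[q1]aaa (head at position 1)
Step 2: δ(q1, a) = (q1, a, R)  ⊢  Xa[q1]aa (head at position 2)
Step 3: δ(q1, a) = (q1, a, R)  ⊢  Xaa[q1]a (head at position 3)
Step 4: δ(q1, a) = (q1, a, R)  ⊢  Xaaa[q1]□ (head at position 4)
Step 5: δ(q1, □) = (q2, #, R)  ⊢  Xaaa#[q2]□ (head at position 5)
Step 6: δ(q2, □) = (q3, a, L)  ⊢  Xaaa[q3]#a (head at position 4)
Tape after 6 steps (ignoring surrounding blanks): Xaaa#a

Final answer: Tape: Xaaa#a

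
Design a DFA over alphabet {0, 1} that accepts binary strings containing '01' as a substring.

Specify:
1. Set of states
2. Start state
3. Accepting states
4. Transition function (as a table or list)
One valid DFA (any DFA recognizing the same language is acceptable):
States: {q0, q1, q2}
Start: q0
Accepting: {q2}
Transitions (accepting states marked with *):
State | 0 | 1 | Accepting
-------------------------
q0    | q1 | q0 |  
q1    | q1 | q2 |  
q2    | q2 | q2 | *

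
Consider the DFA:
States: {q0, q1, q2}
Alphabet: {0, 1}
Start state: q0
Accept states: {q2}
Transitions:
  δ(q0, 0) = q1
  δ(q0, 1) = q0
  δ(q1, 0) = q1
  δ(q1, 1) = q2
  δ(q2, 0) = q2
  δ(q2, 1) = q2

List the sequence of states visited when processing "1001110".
Starting at q0
Read '1': q0 -> q0
Read '0': q0 -> q1
Read '0': q1 -> q1
Read '1': q1 -> q2
Read '1': q2 -> q2
Read '1': q2 -> q2
Read '0': q2 -> q2

Final answer: q0 -> q0 -> q1 -> q1 -> q2 -> q2 -> q2 -> q2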